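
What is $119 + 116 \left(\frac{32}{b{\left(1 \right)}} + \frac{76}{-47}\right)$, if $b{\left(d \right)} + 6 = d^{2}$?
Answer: $- \frac{190579}{235} \approx -810.97$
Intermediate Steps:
$b{\left(d \right)} = -6 + d^{2}$
$119 + 116 \left(\frac{32}{b{\left(1 \right)}} + \frac{76}{-47}\right) = 119 + 116 \left(\frac{32}{-6 + 1^{2}} + \frac{76}{-47}\right) = 119 + 116 \left(\frac{32}{-6 + 1} + 76 \left(- \frac{1}{47}\right)\right) = 119 + 116 \left(\frac{32}{-5} - \frac{76}{47}\right) = 119 + 116 \left(32 \left(- \frac{1}{5}\right) - \frac{76}{47}\right) = 119 + 116 \left(- \frac{32}{5} - \frac{76}{47}\right) = 119 + 116 \left(- \frac{1884}{235}\right) = 119 - \frac{218544}{235} = - \frac{190579}{235}$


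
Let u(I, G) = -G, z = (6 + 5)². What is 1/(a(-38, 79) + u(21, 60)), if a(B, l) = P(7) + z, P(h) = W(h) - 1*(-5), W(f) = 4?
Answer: 1/70 ≈ 0.014286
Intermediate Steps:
P(h) = 9 (P(h) = 4 - 1*(-5) = 4 + 5 = 9)
z = 121 (z = 11² = 121)
a(B, l) = 130 (a(B, l) = 9 + 121 = 130)
1/(a(-38, 79) + u(21, 60)) = 1/(130 - 1*60) = 1/(130 - 60) = 1/70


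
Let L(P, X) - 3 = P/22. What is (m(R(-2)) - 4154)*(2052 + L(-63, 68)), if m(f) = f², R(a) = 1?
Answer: -187495491/22 ≈ -8.5225e+6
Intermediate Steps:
L(P, X) = 3 + P/22
(m(R(-2)) - 4154)*(2052 + L(-63, 68)) = (1² - 4154)*(2052 + (3 + (1/22)*(-63))) = (1 - 4154)*(2052 + (3 - 63/22)) = -4153*(2052 + 3/22) = -4153*45147/22 = -187495491/22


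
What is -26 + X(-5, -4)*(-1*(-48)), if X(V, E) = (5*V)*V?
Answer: 5974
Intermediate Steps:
X(V, E) = 5*V**2
-26 + X(-5, -4)*(-1*(-48)) = -26 + (5*(-5)**2)*(-1*(-48)) = -26 + (5*25)*48 = -26 + 125*48 = -26 + 6000 = 5974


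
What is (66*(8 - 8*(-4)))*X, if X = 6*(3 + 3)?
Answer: 95040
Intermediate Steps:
X = 36 (X = 6*6 = 36)
(66*(8 - 8*(-4)))*X = (66*(8 - 8*(-4)))*36 = (66*(8 - 1*(-32)))*36 = (66*(8 + 32))*36 = (66*40)*36 = 2640*36 = 95040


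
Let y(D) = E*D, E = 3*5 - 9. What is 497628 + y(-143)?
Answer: 496770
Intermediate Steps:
E = 6 (E = 15 - 9 = 6)
y(D) = 6*D
497628 + y(-143) = 497628 + 6*(-143) = 497628 - 858 = 496770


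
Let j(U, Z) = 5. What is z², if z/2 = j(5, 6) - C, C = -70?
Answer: 22500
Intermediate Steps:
z = 150 (z = 2*(5 - 1*(-70)) = 2*(5 + 70) = 2*75 = 150)
z² = 150² = 22500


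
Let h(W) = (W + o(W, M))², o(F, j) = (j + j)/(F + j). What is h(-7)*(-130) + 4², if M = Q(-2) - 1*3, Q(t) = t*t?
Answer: -62776/9 ≈ -6975.1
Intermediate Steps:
Q(t) = t²
M = 1 (M = (-2)² - 1*3 = 4 - 3 = 1)
o(F, j) = 2*j/(F + j) (o(F, j) = (2*j)/(F + j) = 2*j/(F + j))
h(W) = (W + 2/(1 + W))² (h(W) = (W + 2*1/(W + 1))² = (W + 2*1/(1 + W))² = (W + 2/(1 + W))²)
h(-7)*(-130) + 4² = ((2 - 7*(1 - 7))²/(1 - 7)²)*(-130) + 4² = ((2 - 7*(-6))²/(-6)²)*(-130) + 16 = ((2 + 42)²/36)*(-130) + 16 = ((1/36)*44²)*(-130) + 16 = ((1/36)*1936)*(-130) + 16 = (484/9)*(-130) + 16 = -62920/9 + 16 = -62776/9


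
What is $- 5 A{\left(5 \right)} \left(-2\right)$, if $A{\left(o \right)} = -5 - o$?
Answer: $-100$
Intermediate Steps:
$- 5 A{\left(5 \right)} \left(-2\right) = - 5 \left(-5 - 5\right) \left(-2\right) = \left(-5\right) \left(-10\right) \left(-2\right) = 50 \left(-2\right) = -100$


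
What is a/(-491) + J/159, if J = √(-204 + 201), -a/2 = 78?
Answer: 156/491 + I*√3/159 ≈ 0.31772 + 0.010893*I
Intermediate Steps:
a = -156 (a = -2*78 = -156)
J = I*√3 (J = √(-3) = I*√3 ≈ 1.732*I)
a/(-491) + J/159 = -156/(-491) + (I*√3)/159 = -156*(-1/491) + (I*√3)*(1/159) = 156/491 + I*√3/159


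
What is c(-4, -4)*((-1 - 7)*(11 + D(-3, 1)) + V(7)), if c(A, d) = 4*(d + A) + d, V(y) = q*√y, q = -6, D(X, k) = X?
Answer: 2304 + 216*√7 ≈ 2875.5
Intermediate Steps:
V(y) = -6*√y
c(A, d) = 4*A + 5*d (c(A, d) = 4*(A + d) + d = (4*A + 4*d) + d = 4*A + 5*d)
c(-4, -4)*((-1 - 7)*(11 + D(-3, 1)) + V(7)) = (4*(-4) + 5*(-4))*((-1 - 7)*(11 - 3) - 6*√7) = (-16 - 20)*(-8*8 - 6*√7) = -36*(-64 - 6*√7) = 2304 + 216*√7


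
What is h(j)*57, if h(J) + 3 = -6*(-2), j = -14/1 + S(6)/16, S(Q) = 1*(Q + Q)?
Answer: 513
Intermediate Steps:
S(Q) = 2*Q (S(Q) = 1*(2*Q) = 2*Q)
j = -53/4 (j = -14/1 + (2*6)/16 = -14*1 + 12*(1/16) = -14 + ¾ = -53/4 ≈ -13.250)
h(J) = 9 (h(J) = -3 - 6*(-2) = -3 + 12 = 9)
h(j)*57 = 9*57 = 513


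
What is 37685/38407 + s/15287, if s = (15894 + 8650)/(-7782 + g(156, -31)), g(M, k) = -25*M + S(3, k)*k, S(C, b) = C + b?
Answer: 3114450516461/3174600063263 ≈ 0.98105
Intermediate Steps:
g(M, k) = -25*M + k*(3 + k) (g(M, k) = -25*M + (3 + k)*k = -25*M + k*(3 + k))
s = -12272/5407 (s = (15894 + 8650)/(-7782 + (-25*156 - 31*(3 - 31))) = 24544/(-7782 + (-3900 - 31*(-28))) = 24544/(-7782 + (-3900 + 868)) = 24544/(-7782 - 3032) = 24544/(-10814) = 24544*(-1/10814) = -12272/5407 ≈ -2.2696)
37685/38407 + s/15287 = 37685/38407 - 12272/5407/15287 = 37685*(1/38407) - 12272/5407*1/15287 = 37685/38407 - 12272/82656809 = 3114450516461/3174600063263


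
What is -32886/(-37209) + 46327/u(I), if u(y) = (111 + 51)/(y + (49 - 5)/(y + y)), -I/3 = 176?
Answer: -7281784366357/48222864 ≈ -1.5100e+5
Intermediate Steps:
I = -528 (I = -3*176 = -528)
u(y) = 162/(y + 22/y) (u(y) = 162/(y + 44/((2*y))) = 162/(y + 44*(1/(2*y))) = 162/(y + 22/y))
-32886/(-37209) + 46327/u(I) = -32886/(-37209) + 46327/((162*(-528)/(22 + (-528)**2))) = -32886*(-1/37209) + 46327/((162*(-528)/(22 + 278784))) = 10962/12403 + 46327/((162*(-528)/278806)) = 10962/12403 + 46327/((162*(-528)*(1/278806))) = 10962/12403 + 46327/(-3888/12673) = 10962/12403 + 46327*(-12673/3888) = 10962/12403 - 587102071/3888 = -7281784366357/48222864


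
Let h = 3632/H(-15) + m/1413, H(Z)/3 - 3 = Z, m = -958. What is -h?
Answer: 15946/157 ≈ 101.57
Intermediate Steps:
H(Z) = 9 + 3*Z
h = -15946/157 (h = 3632/(9 + 3*(-15)) - 958/1413 = 3632/(9 - 45) - 958*1/1413 = 3632/(-36) - 958/1413 = 3632*(-1/36) - 958/1413 = -908/9 - 958/1413 = -15946/157 ≈ -101.57)
-h = -1*(-15946/157) = 15946/157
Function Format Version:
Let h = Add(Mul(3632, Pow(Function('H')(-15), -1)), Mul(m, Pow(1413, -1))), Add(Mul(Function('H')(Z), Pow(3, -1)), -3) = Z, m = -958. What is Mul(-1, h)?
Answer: Rational(15946, 157) ≈ 101.57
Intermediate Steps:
Function('H')(Z) = Add(9, Mul(3, Z))
h = Rational(-15946, 157) (h = Add(Mul(3632, Pow(Add(9, Mul(3, -15)), -1)), Mul(-958, Pow(1413, -1))) = Add(Mul(3632, Pow(Add(9, -45), -1)), Mul(-958, Rational(1, 1413))) = Add(Mul(3632, Pow(-36, -1)), Rational(-958, 1413)) = Add(Mul(3632, Rational(-1, 36)), Rational(-958, 1413)) = Add(Rational(-908, 9), Rational(-958, 1413)) = Rational(-15946, 157) ≈ -101.57)
Mul(-1, h) = Mul(-1, Rational(-15946, 157)) = Rational(15946, 157)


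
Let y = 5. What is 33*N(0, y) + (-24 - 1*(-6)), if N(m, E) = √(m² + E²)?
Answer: 147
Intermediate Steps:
N(m, E) = √(E² + m²)
33*N(0, y) + (-24 - 1*(-6)) = 33*√(5² + 0²) + (-24 - 1*(-6)) = 33*√(25 + 0) + (-24 + 6) = 33*√25 - 18 = 33*5 - 18 = 165 - 18 = 147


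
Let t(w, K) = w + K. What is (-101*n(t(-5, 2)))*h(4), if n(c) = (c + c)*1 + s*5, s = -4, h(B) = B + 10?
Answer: 36764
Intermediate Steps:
h(B) = 10 + B
t(w, K) = K + w
n(c) = -20 + 2*c (n(c) = (c + c)*1 - 4*5 = (2*c)*1 - 20 = 2*c - 20 = -20 + 2*c)
(-101*n(t(-5, 2)))*h(4) = (-101*(-20 + 2*(2 - 5)))*(10 + 4) = -101*(-20 + 2*(-3))*14 = -101*(-20 - 6)*14 = -101*(-26)*14 = 2626*14 = 36764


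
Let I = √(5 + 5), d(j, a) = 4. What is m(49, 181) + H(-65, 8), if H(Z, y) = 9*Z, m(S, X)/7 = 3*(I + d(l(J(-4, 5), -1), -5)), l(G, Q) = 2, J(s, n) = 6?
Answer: -501 + 21*√10 ≈ -434.59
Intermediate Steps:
I = √10 ≈ 3.1623
m(S, X) = 84 + 21*√10 (m(S, X) = 7*(3*(√10 + 4)) = 7*(3*(4 + √10)) = 7*(12 + 3*√10) = 84 + 21*√10)
m(49, 181) + H(-65, 8) = (84 + 21*√10) + 9*(-65) = (84 + 21*√10) - 585 = -501 + 21*√10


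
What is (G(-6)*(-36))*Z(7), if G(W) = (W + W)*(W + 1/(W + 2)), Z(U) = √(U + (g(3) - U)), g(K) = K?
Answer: -2700*√3 ≈ -4676.5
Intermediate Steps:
Z(U) = √3 (Z(U) = √(U + (3 - U)) = √3)
G(W) = 2*W*(W + 1/(2 + W)) (G(W) = (2*W)*(W + 1/(2 + W)) = 2*W*(W + 1/(2 + W)))
(G(-6)*(-36))*Z(7) = ((2*(-6)*(1 + (-6)² + 2*(-6))/(2 - 6))*(-36))*√3 = ((2*(-6)*(1 + 36 - 12)/(-4))*(-36))*√3 = ((2*(-6)*(-¼)*25)*(-36))*√3 = (75*(-36))*√3 = -2700*√3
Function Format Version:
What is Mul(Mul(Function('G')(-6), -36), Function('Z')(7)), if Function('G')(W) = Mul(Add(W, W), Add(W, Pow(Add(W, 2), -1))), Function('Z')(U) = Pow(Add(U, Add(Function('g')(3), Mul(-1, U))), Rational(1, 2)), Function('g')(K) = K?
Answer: Mul(-2700, Pow(3, Rational(1, 2))) ≈ -4676.5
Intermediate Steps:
Function('Z')(U) = Pow(3, Rational(1, 2)) (Function('Z')(U) = Pow(Add(U, Add(3, Mul(-1, U))), Rational(1, 2)) = Pow(3, Rational(1, 2)))
Function('G')(W) = Mul(2, W, Add(W, Pow(Add(2, W), -1))) (Function('G')(W) = Mul(Mul(2, W), Add(W, Pow(Add(2, W), -1))) = Mul(2, W, Add(W, Pow(Add(2, W), -1))))
Mul(Mul(Function('G')(-6), -36), Function('Z')(7)) = Mul(Mul(Mul(2, -6, Pow(Add(2, -6), -1), Add(1, Pow(-6, 2), Mul(2, -6))), -36), Pow(3, Rational(1, 2))) = Mul(Mul(Mul(2, -6, Pow(-4, -1), Add(1, 36, -12)), -36), Pow(3, Rational(1, 2))) = Mul(Mul(Mul(2, -6, Rational(-1, 4), 25), -36), Pow(3, Rational(1, 2))) = Mul(Mul(75, -36), Pow(3, Rational(1, 2))) = Mul(-2700, Pow(3, Rational(1, 2)))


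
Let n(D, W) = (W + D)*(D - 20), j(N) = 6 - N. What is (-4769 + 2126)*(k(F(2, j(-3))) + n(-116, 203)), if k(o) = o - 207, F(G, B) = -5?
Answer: 31832292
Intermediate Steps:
n(D, W) = (-20 + D)*(D + W) (n(D, W) = (D + W)*(-20 + D) = (-20 + D)*(D + W))
k(o) = -207 + o
(-4769 + 2126)*(k(F(2, j(-3))) + n(-116, 203)) = (-4769 + 2126)*((-207 - 5) + ((-116)² - 20*(-116) - 20*203 - 116*203)) = -2643*(-212 + (13456 + 2320 - 4060 - 23548)) = -2643*(-212 - 11832) = -2643*(-12044) = 31832292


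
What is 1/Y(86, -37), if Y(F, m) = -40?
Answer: -1/40 ≈ -0.025000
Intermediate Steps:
1/Y(86, -37) = 1/(-40) = -1/40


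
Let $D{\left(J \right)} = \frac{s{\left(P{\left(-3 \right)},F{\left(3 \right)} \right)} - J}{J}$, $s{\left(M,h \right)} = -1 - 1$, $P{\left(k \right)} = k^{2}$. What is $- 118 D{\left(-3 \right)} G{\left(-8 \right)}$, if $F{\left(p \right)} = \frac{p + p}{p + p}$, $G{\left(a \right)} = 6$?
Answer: $236$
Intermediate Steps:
$F{\left(p \right)} = 1$ ($F{\left(p \right)} = \frac{2 p}{2 p} = 2 p \frac{1}{2 p} = 1$)
$s{\left(M,h \right)} = -2$
$D{\left(J \right)} = \frac{-2 - J}{J}$
$- 118 D{\left(-3 \right)} G{\left(-8 \right)} = - 118 \frac{-2 - -3}{-3} \cdot 6 = - 118 \left(- \frac{-2 + 3}{3}\right) 6 = - 118 \left(\left(- \frac{1}{3}\right) 1\right) 6 = \left(-118\right) \left(- \frac{1}{3}\right) 6 = \frac{118}{3} \cdot 6 = 236$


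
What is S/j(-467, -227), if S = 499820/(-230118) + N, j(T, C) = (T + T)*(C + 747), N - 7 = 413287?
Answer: -11888236109/13970463780 ≈ -0.85096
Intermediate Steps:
N = 413294 (N = 7 + 413287 = 413294)
j(T, C) = 2*T*(747 + C) (j(T, C) = (2*T)*(747 + C) = 2*T*(747 + C))
S = 47552944436/115059 (S = 499820/(-230118) + 413294 = 499820*(-1/230118) + 413294 = -249910/115059 + 413294 = 47552944436/115059 ≈ 4.1329e+5)
S/j(-467, -227) = 47552944436/(115059*((2*(-467)*(747 - 227)))) = 47552944436/(115059*((2*(-467)*520))) = (47552944436/115059)/(-485680) = (47552944436/115059)*(-1/485680) = -11888236109/13970463780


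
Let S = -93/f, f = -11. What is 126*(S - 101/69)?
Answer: 222852/253 ≈ 880.84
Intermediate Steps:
S = 93/11 (S = -93/(-11) = -93*(-1/11) = 93/11 ≈ 8.4545)
126*(S - 101/69) = 126*(93/11 - 101/69) = 126*(5306/759) = 222852/253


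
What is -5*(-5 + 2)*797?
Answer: 11955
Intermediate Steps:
-5*(-5 + 2)*797 = -5*(-3)*797 = 15*797 = 11955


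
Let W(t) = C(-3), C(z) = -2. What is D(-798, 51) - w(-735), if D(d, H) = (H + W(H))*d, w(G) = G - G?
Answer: -39102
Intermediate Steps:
W(t) = -2
w(G) = 0
D(d, H) = d*(-2 + H) (D(d, H) = (H - 2)*d = (-2 + H)*d = d*(-2 + H))
D(-798, 51) - w(-735) = -798*(-2 + 51) - 1*0 = -798*49 + 0 = -39102 + 0 = -39102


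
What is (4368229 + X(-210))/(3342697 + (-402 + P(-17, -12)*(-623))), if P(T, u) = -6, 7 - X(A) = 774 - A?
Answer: 4367252/3346033 ≈ 1.3052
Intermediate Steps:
X(A) = -767 + A (X(A) = 7 - (774 - A) = 7 + (-774 + A) = -767 + A)
(4368229 + X(-210))/(3342697 + (-402 + P(-17, -12)*(-623))) = (4368229 + (-767 - 210))/(3342697 + (-402 - 6*(-623))) = (4368229 - 977)/(3342697 + (-402 + 3738)) = 4367252/(3342697 + 3336) = 4367252/3346033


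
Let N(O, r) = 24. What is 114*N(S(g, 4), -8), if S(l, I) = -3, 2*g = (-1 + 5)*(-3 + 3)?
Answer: 2736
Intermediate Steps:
g = 0 (g = ((-1 + 5)*(-3 + 3))/2 = (4*0)/2 = (1/2)*0 = 0)
114*N(S(g, 4), -8) = 114*24 = 2736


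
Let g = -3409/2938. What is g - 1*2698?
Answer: -7930133/2938 ≈ -2699.2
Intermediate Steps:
g = -3409/2938 (g = -3409*1/2938 = -3409/2938 ≈ -1.1603)
g - 1*2698 = -3409/2938 - 1*2698 = -3409/2938 - 2698 = -7930133/2938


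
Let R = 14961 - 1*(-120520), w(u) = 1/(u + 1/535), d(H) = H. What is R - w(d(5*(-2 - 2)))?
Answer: 1449511754/10699 ≈ 1.3548e+5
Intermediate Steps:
w(u) = 1/(1/535 + u) (w(u) = 1/(u + 1/535) = 1/(1/535 + u))
R = 135481 (R = 14961 + 120520 = 135481)
R - w(d(5*(-2 - 2))) = 135481 - 535/(1 + 535*(5*(-2 - 2))) = 135481 - 535/(1 + 535*(5*(-4))) = 135481 - 535/(1 + 535*(-20)) = 135481 - 535/(1 - 10700) = 135481 - 535/(-10699) = 135481 - 535*(-1)/10699 = 135481 - 1*(-535/10699) = 135481 + 535/10699 = 1449511754/10699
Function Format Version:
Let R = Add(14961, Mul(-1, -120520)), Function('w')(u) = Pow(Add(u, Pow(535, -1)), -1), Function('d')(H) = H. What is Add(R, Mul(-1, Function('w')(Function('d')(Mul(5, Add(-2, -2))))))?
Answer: Rational(1449511754, 10699) ≈ 1.3548e+5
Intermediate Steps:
Function('w')(u) = Pow(Add(Rational(1, 535), u), -1) (Function('w')(u) = Pow(Add(u, Rational(1, 535)), -1) = Pow(Add(Rational(1, 535), u), -1))
R = 135481 (R = Add(14961, 120520) = 135481)
Add(R, Mul(-1, Function('w')(Function('d')(Mul(5, Add(-2, -2)))))) = Add(135481, Mul(-1, Mul(535, Pow(Add(1, Mul(535, Mul(5, Add(-2, -2)))), -1)))) = Add(135481, Mul(-1, Mul(535, Pow(Add(1, Mul(535, Mul(5, -4))), -1)))) = Add(135481, Mul(-1, Mul(535, Pow(Add(1, Mul(535, -20)), -1)))) = Add(135481, Mul(-1, Mul(535, Pow(Add(1, -10700), -1)))) = Add(135481, Mul(-1, Mul(535, Pow(-10699, -1)))) = Add(135481, Mul(-1, Mul(535, Rational(-1, 10699)))) = Add(135481, Mul(-1, Rational(-535, 10699))) = Add(135481, Rational(535, 10699)) = Rational(1449511754, 10699)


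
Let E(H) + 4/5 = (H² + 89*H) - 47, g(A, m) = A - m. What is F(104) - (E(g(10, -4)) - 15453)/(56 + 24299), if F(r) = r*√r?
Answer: 70294/121775 + 208*√26 ≈ 1061.2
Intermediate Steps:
F(r) = r^(3/2)
E(H) = -239/5 + H² + 89*H (E(H) = -⅘ + ((H² + 89*H) - 47) = -⅘ + (-47 + H² + 89*H) = -239/5 + H² + 89*H)
F(104) - (E(g(10, -4)) - 15453)/(56 + 24299) = 104^(3/2) - ((-239/5 + (10 - 1*(-4))² + 89*(10 - 1*(-4))) - 15453)/(56 + 24299) = 208*√26 - ((-239/5 + (10 + 4)² + 89*(10 + 4)) - 15453)/24355 = 208*√26 - ((-239/5 + 14² + 89*14) - 15453)/24355 = 208*√26 - ((-239/5 + 196 + 1246) - 15453)/24355 = 208*√26 - (6971/5 - 15453)/24355 = 208*√26 - (-70294)/(5*24355) = 208*√26 - 1*(-70294/121775) = 208*√26 + 70294/121775 = 70294/121775 + 208*√26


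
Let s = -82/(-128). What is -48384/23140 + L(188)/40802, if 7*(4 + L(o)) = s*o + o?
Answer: -7892947687/3776633120 ≈ -2.0899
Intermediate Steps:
s = 41/64 (s = -82*(-1/128) = 41/64 ≈ 0.64063)
L(o) = -4 + 15*o/64 (L(o) = -4 + (41*o/64 + o)/7 = -4 + (105*o/64)/7 = -4 + 15*o/64)
-48384/23140 + L(188)/40802 = -48384/23140 + (-4 + (15/64)*188)/40802 = -48384*1/23140 + (-4 + 705/16)*(1/40802) = -12096/5785 + (641/16)*(1/40802) = -12096/5785 + 641/652832 = -7892947687/3776633120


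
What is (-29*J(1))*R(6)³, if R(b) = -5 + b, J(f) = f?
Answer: -29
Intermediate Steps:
(-29*J(1))*R(6)³ = (-29*1)*(-5 + 6)³ = -29*1³ = -29*1 = -29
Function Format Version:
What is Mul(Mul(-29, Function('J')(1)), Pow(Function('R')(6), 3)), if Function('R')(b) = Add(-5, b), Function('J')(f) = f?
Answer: -29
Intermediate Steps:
Mul(Mul(-29, Function('J')(1)), Pow(Function('R')(6), 3)) = Mul(Mul(-29, 1), Pow(Add(-5, 6), 3)) = Mul(-29, Pow(1, 3)) = Mul(-29, 1) = -29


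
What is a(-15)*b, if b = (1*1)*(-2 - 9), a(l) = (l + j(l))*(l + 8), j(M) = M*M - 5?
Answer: 15785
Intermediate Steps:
j(M) = -5 + M² (j(M) = M² - 5 = -5 + M²)
a(l) = (8 + l)*(-5 + l + l²) (a(l) = (l + (-5 + l²))*(l + 8) = (-5 + l + l²)*(8 + l) = (8 + l)*(-5 + l + l²))
b = -11 (b = 1*(-11) = -11)
a(-15)*b = (-40 + (-15)³ + 3*(-15) + 9*(-15)²)*(-11) = (-40 - 3375 - 45 + 9*225)*(-11) = (-40 - 3375 - 45 + 2025)*(-11) = -1435*(-11) = 15785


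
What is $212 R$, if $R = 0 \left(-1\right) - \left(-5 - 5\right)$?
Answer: $2120$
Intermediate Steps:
$R = 10$ ($R = 0 - -10 = 0 + 10 = 10$)
$212 R = 212 \cdot 10 = 2120$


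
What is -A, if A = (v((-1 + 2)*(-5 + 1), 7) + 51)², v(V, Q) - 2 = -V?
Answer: -3249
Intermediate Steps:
v(V, Q) = 2 - V
A = 3249 (A = ((2 - (-1 + 2)*(-5 + 1)) + 51)² = ((2 - (-4)) + 51)² = ((2 - 1*(-4)) + 51)² = ((2 + 4) + 51)² = (6 + 51)² = 57² = 3249)
-A = -1*3249 = -3249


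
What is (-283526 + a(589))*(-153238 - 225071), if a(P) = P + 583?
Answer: 106817059386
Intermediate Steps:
a(P) = 583 + P
(-283526 + a(589))*(-153238 - 225071) = (-283526 + (583 + 589))*(-153238 - 225071) = (-283526 + 1172)*(-378309) = -282354*(-378309) = 106817059386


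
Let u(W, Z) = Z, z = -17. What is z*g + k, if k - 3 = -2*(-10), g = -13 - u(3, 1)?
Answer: 261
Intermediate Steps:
g = -14 (g = -13 - 1*1 = -13 - 1 = -14)
k = 23 (k = 3 - 2*(-10) = 3 + 20 = 23)
z*g + k = -17*(-14) + 23 = 238 + 23 = 261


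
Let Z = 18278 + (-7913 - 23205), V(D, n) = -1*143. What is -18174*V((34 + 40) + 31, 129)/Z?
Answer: -433147/2140 ≈ -202.41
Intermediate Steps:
V(D, n) = -143
Z = -12840 (Z = 18278 - 31118 = -12840)
-18174*V((34 + 40) + 31, 129)/Z = -18174/((-12840/(-143))) = -18174/((-12840*(-1/143))) = -18174/12840/143 = -18174*143/12840 = -433147/2140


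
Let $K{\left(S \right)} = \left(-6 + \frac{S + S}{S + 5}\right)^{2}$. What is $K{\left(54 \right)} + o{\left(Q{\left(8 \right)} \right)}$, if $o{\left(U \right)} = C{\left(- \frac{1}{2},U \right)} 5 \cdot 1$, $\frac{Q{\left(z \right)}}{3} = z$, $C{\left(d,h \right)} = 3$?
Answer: $\frac{112731}{3481} \approx 32.385$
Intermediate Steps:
$Q{\left(z \right)} = 3 z$
$K{\left(S \right)} = \left(-6 + \frac{2 S}{5 + S}\right)^{2}$
$o{\left(U \right)} = 15$ ($o{\left(U \right)} = 3 \cdot 5 \cdot 1 = 15 \cdot 1 = 15$)
$K{\left(54 \right)} + o{\left(Q{\left(8 \right)} \right)} = \frac{4 \left(15 + 2 \cdot 54\right)^{2}}{\left(5 + 54\right)^{2}} + 15 = \frac{4 \left(15 + 108\right)^{2}}{3481} + 15 = 4 \cdot \frac{1}{3481} \cdot 123^{2} + 15 = 4 \cdot \frac{1}{3481} \cdot 15129 + 15 = \frac{60516}{3481} + 15 = \frac{112731}{3481}$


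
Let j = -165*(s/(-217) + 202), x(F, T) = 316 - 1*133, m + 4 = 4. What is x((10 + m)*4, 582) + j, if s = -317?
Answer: -7245204/217 ≈ -33388.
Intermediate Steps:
m = 0 (m = -4 + 4 = 0)
x(F, T) = 183 (x(F, T) = 316 - 133 = 183)
j = -7284915/217 (j = -165*(-317/(-217) + 202) = -165*(-317*(-1/217) + 202) = -165*(317/217 + 202) = -165*44151/217 = -7284915/217 ≈ -33571.)
x((10 + m)*4, 582) + j = 183 - 7284915/217 = -7245204/217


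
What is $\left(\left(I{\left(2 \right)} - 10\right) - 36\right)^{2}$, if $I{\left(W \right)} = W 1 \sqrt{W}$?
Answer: $2124 - 184 \sqrt{2} \approx 1863.8$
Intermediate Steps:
$I{\left(W \right)} = W^{\frac{3}{2}}$ ($I{\left(W \right)} = W \sqrt{W} = W^{\frac{3}{2}}$)
$\left(\left(I{\left(2 \right)} - 10\right) - 36\right)^{2} = \left(\left(2^{\frac{3}{2}} - 10\right) - 36\right)^{2} = \left(\left(2 \sqrt{2} - 10\right) - 36\right)^{2} = \left(\left(-10 + 2 \sqrt{2}\right) - 36\right)^{2} = \left(-46 + 2 \sqrt{2}\right)^{2}$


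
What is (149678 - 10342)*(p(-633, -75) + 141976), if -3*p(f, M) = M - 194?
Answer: 59384585192/3 ≈ 1.9795e+10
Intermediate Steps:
p(f, M) = 194/3 - M/3 (p(f, M) = -(M - 194)/3 = -(-194 + M)/3 = 194/3 - M/3)
(149678 - 10342)*(p(-633, -75) + 141976) = (149678 - 10342)*((194/3 - ⅓*(-75)) + 141976) = 139336*((194/3 + 25) + 141976) = 139336*(269/3 + 141976) = 139336*(426197/3) = 59384585192/3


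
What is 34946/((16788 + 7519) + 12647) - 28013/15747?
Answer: -80816290/96985773 ≈ -0.83328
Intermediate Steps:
34946/((16788 + 7519) + 12647) - 28013/15747 = 34946/(24307 + 12647) - 28013*1/15747 = 34946/36954 - 28013/15747 = 34946*(1/36954) - 28013/15747 = 17473/18477 - 28013/15747 = -80816290/96985773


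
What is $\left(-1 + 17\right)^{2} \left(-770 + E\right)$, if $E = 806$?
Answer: $9216$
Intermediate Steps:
$\left(-1 + 17\right)^{2} \left(-770 + E\right) = \left(-1 + 17\right)^{2} \left(-770 + 806\right) = 16^{2} \cdot 36 = 256 \cdot 36 = 9216$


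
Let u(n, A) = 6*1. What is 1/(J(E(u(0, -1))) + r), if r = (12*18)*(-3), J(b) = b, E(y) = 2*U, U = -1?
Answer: -1/650 ≈ -0.0015385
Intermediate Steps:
u(n, A) = 6
E(y) = -2 (E(y) = 2*(-1) = -2)
r = -648 (r = 216*(-3) = -648)
1/(J(E(u(0, -1))) + r) = 1/(-2 - 648) = 1/(-650) = -1/650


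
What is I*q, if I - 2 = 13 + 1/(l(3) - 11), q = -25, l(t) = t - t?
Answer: -4100/11 ≈ -372.73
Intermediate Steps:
l(t) = 0
I = 164/11 (I = 2 + (13 + 1/(0 - 11)) = 2 + (13 + 1/(-11)) = 2 + (13 - 1/11) = 2 + 142/11 = 164/11 ≈ 14.909)
I*q = (164/11)*(-25) = -4100/11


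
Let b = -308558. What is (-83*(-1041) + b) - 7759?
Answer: -229914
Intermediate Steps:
(-83*(-1041) + b) - 7759 = (-83*(-1041) - 308558) - 7759 = (86403 - 308558) - 7759 = -222155 - 7759 = -229914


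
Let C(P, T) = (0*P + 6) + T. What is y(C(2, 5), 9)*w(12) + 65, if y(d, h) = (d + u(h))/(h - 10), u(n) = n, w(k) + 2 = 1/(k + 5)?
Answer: 1765/17 ≈ 103.82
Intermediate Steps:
w(k) = -2 + 1/(5 + k) (w(k) = -2 + 1/(k + 5) = -2 + 1/(5 + k))
C(P, T) = 6 + T (C(P, T) = (0 + 6) + T = 6 + T)
y(d, h) = (d + h)/(-10 + h) (y(d, h) = (d + h)/(h - 10) = (d + h)/(-10 + h))
y(C(2, 5), 9)*w(12) + 65 = (((6 + 5) + 9)/(-10 + 9))*((-9 - 2*12)/(5 + 12)) + 65 = ((11 + 9)/(-1))*((-9 - 24)/17) + 65 = (-1*20)*((1/17)*(-33)) + 65 = -20*(-33/17) + 65 = 660/17 + 65 = 1765/17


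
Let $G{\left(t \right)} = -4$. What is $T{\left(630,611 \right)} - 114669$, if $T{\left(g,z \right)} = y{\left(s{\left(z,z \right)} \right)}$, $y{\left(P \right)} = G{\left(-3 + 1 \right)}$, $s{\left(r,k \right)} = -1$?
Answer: $-114673$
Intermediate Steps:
$y{\left(P \right)} = -4$
$T{\left(g,z \right)} = -4$
$T{\left(630,611 \right)} - 114669 = -4 - 114669 = -114673$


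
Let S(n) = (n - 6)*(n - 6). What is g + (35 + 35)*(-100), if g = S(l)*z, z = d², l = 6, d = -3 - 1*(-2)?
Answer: -7000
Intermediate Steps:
d = -1 (d = -3 + 2 = -1)
S(n) = (-6 + n)² (S(n) = (-6 + n)*(-6 + n) = (-6 + n)²)
z = 1 (z = (-1)² = 1)
g = 0 (g = (-6 + 6)²*1 = 0²*1 = 0*1 = 0)
g + (35 + 35)*(-100) = 0 + (35 + 35)*(-100) = 0 + 70*(-100) = 0 - 7000 = -7000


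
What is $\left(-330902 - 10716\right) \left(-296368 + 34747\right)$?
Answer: $89374442778$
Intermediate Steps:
$\left(-330902 - 10716\right) \left(-296368 + 34747\right) = \left(-341618\right) \left(-261621\right) = 89374442778$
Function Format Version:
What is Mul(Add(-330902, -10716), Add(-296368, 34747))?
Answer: 89374442778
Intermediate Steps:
Mul(Add(-330902, -10716), Add(-296368, 34747)) = Mul(-341618, -261621) = 89374442778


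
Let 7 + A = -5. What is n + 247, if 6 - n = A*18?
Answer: 469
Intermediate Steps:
A = -12 (A = -7 - 5 = -12)
n = 222 (n = 6 - (-12)*18 = 6 - 1*(-216) = 6 + 216 = 222)
n + 247 = 222 + 247 = 469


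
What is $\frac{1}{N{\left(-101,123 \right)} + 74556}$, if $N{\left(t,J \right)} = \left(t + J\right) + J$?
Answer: $\frac{1}{74701} \approx 1.3387 \cdot 10^{-5}$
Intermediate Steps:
$N{\left(t,J \right)} = t + 2 J$ ($N{\left(t,J \right)} = \left(J + t\right) + J = t + 2 J$)
$\frac{1}{N{\left(-101,123 \right)} + 74556} = \frac{1}{\left(-101 + 2 \cdot 123\right) + 74556} = \frac{1}{\left(-101 + 246\right) + 74556} = \frac{1}{145 + 74556} = \frac{1}{74701}$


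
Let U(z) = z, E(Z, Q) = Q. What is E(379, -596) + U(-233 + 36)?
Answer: -793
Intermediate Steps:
E(379, -596) + U(-233 + 36) = -596 + (-233 + 36) = -596 - 197 = -793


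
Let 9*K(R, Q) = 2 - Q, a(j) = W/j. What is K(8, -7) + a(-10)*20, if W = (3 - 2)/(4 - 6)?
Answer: 2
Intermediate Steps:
W = -½ (W = 1/(-2) = 1*(-½) = -½ ≈ -0.50000)
a(j) = -1/(2*j)
K(R, Q) = 2/9 - Q/9 (K(R, Q) = (2 - Q)/9 = 2/9 - Q/9)
K(8, -7) + a(-10)*20 = (2/9 - ⅑*(-7)) - ½/(-10)*20 = (2/9 + 7/9) - ½*(-⅒)*20 = 1 + (1/20)*20 = 1 + 1 = 2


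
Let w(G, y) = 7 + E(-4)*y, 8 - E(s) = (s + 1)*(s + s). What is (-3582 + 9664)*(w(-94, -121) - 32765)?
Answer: -187459404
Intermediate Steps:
E(s) = 8 - 2*s*(1 + s) (E(s) = 8 - (s + 1)*(s + s) = 8 - (1 + s)*2*s = 8 - 2*s*(1 + s))
w(G, y) = 7 - 16*y (w(G, y) = 7 + (8 - 2*(-4) - 2*(-4)²)*y = 7 + (8 + 8 - 2*16)*y = 7 + (8 + 8 - 32)*y = 7 - 16*y)
(-3582 + 9664)*(w(-94, -121) - 32765) = (-3582 + 9664)*((7 - 16*(-121)) - 32765) = 6082*((7 + 1936) - 32765) = 6082*(1943 - 32765) = 6082*(-30822) = -187459404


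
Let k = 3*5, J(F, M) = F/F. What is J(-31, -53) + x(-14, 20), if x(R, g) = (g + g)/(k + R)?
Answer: 41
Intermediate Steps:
J(F, M) = 1
k = 15
x(R, g) = 2*g/(15 + R) (x(R, g) = (g + g)/(15 + R) = (2*g)/(15 + R) = 2*g/(15 + R))
J(-31, -53) + x(-14, 20) = 1 + 2*20/(15 - 14) = 1 + 2*20/1 = 1 + 2*20*1 = 1 + 40 = 41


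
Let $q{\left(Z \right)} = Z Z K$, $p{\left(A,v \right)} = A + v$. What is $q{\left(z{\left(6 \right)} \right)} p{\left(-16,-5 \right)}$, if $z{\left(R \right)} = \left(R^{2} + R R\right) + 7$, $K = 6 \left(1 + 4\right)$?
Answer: $-3931830$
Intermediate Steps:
$K = 30$ ($K = 6 \cdot 5 = 30$)
$z{\left(R \right)} = 7 + 2 R^{2}$ ($z{\left(R \right)} = \left(R^{2} + R^{2}\right) + 7 = 2 R^{2} + 7 = 7 + 2 R^{2}$)
$q{\left(Z \right)} = 30 Z^{2}$ ($q{\left(Z \right)} = Z Z 30 = Z^{2} \cdot 30 = 30 Z^{2}$)
$q{\left(z{\left(6 \right)} \right)} p{\left(-16,-5 \right)} = 30 \left(7 + 2 \cdot 6^{2}\right)^{2} \left(-16 - 5\right) = 30 \left(7 + 2 \cdot 36\right)^{2} \left(-21\right) = 30 \left(7 + 72\right)^{2} \left(-21\right) = 30 \cdot 79^{2} \left(-21\right) = 30 \cdot 6241 \left(-21\right) = 187230 \left(-21\right) = -3931830$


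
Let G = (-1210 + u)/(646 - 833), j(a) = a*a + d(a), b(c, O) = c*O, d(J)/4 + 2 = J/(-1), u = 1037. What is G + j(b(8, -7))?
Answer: 626997/187 ≈ 3352.9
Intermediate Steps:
d(J) = -8 - 4*J (d(J) = -8 + 4*(J/(-1)) = -8 + 4*(J*(-1)) = -8 + 4*(-J) = -8 - 4*J)
b(c, O) = O*c
j(a) = -8 + a² - 4*a (j(a) = a*a + (-8 - 4*a) = a² + (-8 - 4*a) = -8 + a² - 4*a)
G = 173/187 (G = (-1210 + 1037)/(646 - 833) = -173/(-187) = -173*(-1/187) = 173/187 ≈ 0.92513)
G + j(b(8, -7)) = 173/187 + (-8 + (-7*8)² - (-28)*8) = 173/187 + (-8 + (-56)² - 4*(-56)) = 173/187 + (-8 + 3136 + 224) = 173/187 + 3352 = 626997/187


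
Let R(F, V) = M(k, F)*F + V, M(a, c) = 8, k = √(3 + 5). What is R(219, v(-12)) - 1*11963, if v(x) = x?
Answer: -10223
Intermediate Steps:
k = 2*√2 (k = √8 = 2*√2 ≈ 2.8284)
R(F, V) = V + 8*F (R(F, V) = 8*F + V = V + 8*F)
R(219, v(-12)) - 1*11963 = (-12 + 8*219) - 1*11963 = (-12 + 1752) - 11963 = 1740 - 11963 = -10223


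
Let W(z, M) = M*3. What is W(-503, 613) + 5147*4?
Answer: 22427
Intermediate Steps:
W(z, M) = 3*M
W(-503, 613) + 5147*4 = 3*613 + 5147*4 = 1839 + 20588 = 22427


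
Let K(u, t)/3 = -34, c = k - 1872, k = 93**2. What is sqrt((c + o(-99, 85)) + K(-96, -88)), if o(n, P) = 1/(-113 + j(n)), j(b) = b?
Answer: sqrt(75000247)/106 ≈ 81.701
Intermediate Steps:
k = 8649
o(n, P) = 1/(-113 + n)
c = 6777 (c = 8649 - 1872 = 6777)
K(u, t) = -102 (K(u, t) = 3*(-34) = -102)
sqrt((c + o(-99, 85)) + K(-96, -88)) = sqrt((6777 + 1/(-113 - 99)) - 102) = sqrt((6777 + 1/(-212)) - 102) = sqrt((6777 - 1/212) - 102) = sqrt(1436723/212 - 102) = sqrt(1415099/212) = sqrt(75000247)/106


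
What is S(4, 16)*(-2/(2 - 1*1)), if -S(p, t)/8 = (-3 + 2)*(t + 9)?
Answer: -400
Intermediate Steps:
S(p, t) = 72 + 8*t (S(p, t) = -8*(-3 + 2)*(t + 9) = -(-8)*(9 + t) = -8*(-9 - t) = 72 + 8*t)
S(4, 16)*(-2/(2 - 1*1)) = (72 + 8*16)*(-2/(2 - 1*1)) = (72 + 128)*(-2/(2 - 1)) = 200*(-2/1) = 200*(1*(-2)) = 200*(-2) = -400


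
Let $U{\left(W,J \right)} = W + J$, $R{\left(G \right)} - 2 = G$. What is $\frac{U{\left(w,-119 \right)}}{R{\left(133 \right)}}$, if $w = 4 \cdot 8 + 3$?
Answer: $- \frac{28}{45} \approx -0.62222$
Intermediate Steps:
$R{\left(G \right)} = 2 + G$
$w = 35$ ($w = 32 + 3 = 35$)
$U{\left(W,J \right)} = J + W$
$\frac{U{\left(w,-119 \right)}}{R{\left(133 \right)}} = \frac{-119 + 35}{2 + 133} = - \frac{84}{135} = \left(-84\right) \frac{1}{135} = - \frac{28}{45}$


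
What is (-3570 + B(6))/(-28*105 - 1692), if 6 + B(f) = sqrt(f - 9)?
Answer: 149/193 - I*sqrt(3)/4632 ≈ 0.77202 - 0.00037393*I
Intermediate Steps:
B(f) = -6 + sqrt(-9 + f) (B(f) = -6 + sqrt(f - 9) = -6 + sqrt(-9 + f))
(-3570 + B(6))/(-28*105 - 1692) = (-3570 + (-6 + sqrt(-9 + 6)))/(-28*105 - 1692) = (-3570 + (-6 + sqrt(-3)))/(-2940 - 1692) = (-3570 + (-6 + I*sqrt(3)))/(-4632) = (-3576 + I*sqrt(3))*(-1/4632) = 149/193 - I*sqrt(3)/4632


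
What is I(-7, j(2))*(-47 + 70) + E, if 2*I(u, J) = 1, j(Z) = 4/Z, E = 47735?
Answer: 95493/2 ≈ 47747.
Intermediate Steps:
I(u, J) = ½ (I(u, J) = (½)*1 = ½)
I(-7, j(2))*(-47 + 70) + E = (-47 + 70)/2 + 47735 = (½)*23 + 47735 = 23/2 + 47735 = 95493/2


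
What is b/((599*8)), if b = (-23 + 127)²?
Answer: 1352/599 ≈ 2.2571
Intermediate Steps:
b = 10816 (b = 104² = 10816)
b/((599*8)) = 10816/((599*8)) = 10816/4792 = 10816*(1/4792) = 1352/599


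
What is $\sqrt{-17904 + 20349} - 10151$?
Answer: $-10151 + \sqrt{2445} \approx -10102.0$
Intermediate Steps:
$\sqrt{-17904 + 20349} - 10151 = \sqrt{2445} - 10151 = -10151 + \sqrt{2445}$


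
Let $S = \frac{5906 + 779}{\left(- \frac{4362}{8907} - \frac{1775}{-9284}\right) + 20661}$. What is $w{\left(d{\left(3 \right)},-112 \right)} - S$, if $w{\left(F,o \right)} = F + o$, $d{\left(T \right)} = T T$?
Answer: $- \frac{11768463196709}{113899124919} \approx -103.32$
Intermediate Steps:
$d{\left(T \right)} = T^{2}$
$S = \frac{36853330052}{113899124919}$ ($S = \frac{6685}{\left(\left(-4362\right) \frac{1}{8907} - - \frac{1775}{9284}\right) + 20661} = \frac{6685}{\left(- \frac{1454}{2969} + \frac{1775}{9284}\right) + 20661} = \frac{6685}{- \frac{8228961}{27564196} + 20661} = \frac{6685}{\frac{569495624595}{27564196}} = 6685 \cdot \frac{27564196}{569495624595} = \frac{36853330052}{113899124919} \approx 0.32356$)
$w{\left(d{\left(3 \right)},-112 \right)} - S = \left(3^{2} - 112\right) - \frac{36853330052}{113899124919} = \left(9 - 112\right) - \frac{36853330052}{113899124919} = -103 - \frac{36853330052}{113899124919} = - \frac{11768463196709}{113899124919}$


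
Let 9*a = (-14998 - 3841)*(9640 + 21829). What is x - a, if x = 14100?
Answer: 592971391/9 ≈ 6.5886e+7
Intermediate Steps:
a = -592844491/9 (a = ((-14998 - 3841)*(9640 + 21829))/9 = (-18839*31469)/9 = (1/9)*(-592844491) = -592844491/9 ≈ -6.5872e+7)
x - a = 14100 - 1*(-592844491/9) = 14100 + 592844491/9 = 592971391/9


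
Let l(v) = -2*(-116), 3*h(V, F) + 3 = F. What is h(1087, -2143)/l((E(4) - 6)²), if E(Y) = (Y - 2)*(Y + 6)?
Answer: -37/12 ≈ -3.0833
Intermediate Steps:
E(Y) = (-2 + Y)*(6 + Y)
h(V, F) = -1 + F/3
l(v) = 232
h(1087, -2143)/l((E(4) - 6)²) = (-1 + (⅓)*(-2143))/232 = (-1 - 2143/3)*(1/232) = -2146/3*1/232 = -37/12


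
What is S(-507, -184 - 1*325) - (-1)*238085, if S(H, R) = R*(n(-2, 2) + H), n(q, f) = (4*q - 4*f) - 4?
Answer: 506328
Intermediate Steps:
n(q, f) = -4 - 4*f + 4*q (n(q, f) = (-4*f + 4*q) - 4 = -4 - 4*f + 4*q)
S(H, R) = R*(-20 + H) (S(H, R) = R*((-4 - 4*2 + 4*(-2)) + H) = R*((-4 - 8 - 8) + H) = R*(-20 + H))
S(-507, -184 - 1*325) - (-1)*238085 = (-184 - 1*325)*(-20 - 507) - (-1)*238085 = (-184 - 325)*(-527) - 1*(-238085) = -509*(-527) + 238085 = 268243 + 238085 = 506328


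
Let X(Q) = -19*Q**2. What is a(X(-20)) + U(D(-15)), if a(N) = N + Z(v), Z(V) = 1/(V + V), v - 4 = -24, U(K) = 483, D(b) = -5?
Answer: -284681/40 ≈ -7117.0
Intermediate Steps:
v = -20 (v = 4 - 24 = -20)
Z(V) = 1/(2*V)
a(N) = -1/40 + N (a(N) = N + (1/2)/(-20) = N + (1/2)*(-1/20) = N - 1/40 = -1/40 + N)
a(X(-20)) + U(D(-15)) = (-1/40 - 19*(-20)**2) + 483 = (-1/40 - 19*400) + 483 = (-1/40 - 7600) + 483 = -304001/40 + 483 = -284681/40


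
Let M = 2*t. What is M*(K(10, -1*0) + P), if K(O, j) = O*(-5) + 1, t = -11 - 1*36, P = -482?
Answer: 49914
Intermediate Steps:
t = -47 (t = -11 - 36 = -47)
K(O, j) = 1 - 5*O (K(O, j) = -5*O + 1 = 1 - 5*O)
M = -94 (M = 2*(-47) = -94)
M*(K(10, -1*0) + P) = -94*((1 - 5*10) - 482) = -94*((1 - 50) - 482) = -94*(-49 - 482) = -94*(-531) = 49914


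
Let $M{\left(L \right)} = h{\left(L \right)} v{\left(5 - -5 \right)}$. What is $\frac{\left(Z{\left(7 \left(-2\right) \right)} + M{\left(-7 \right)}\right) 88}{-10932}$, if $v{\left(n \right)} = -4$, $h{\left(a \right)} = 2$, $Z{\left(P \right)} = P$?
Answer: $\frac{484}{2733} \approx 0.17709$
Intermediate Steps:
$M{\left(L \right)} = -8$ ($M{\left(L \right)} = 2 \left(-4\right) = -8$)
$\frac{\left(Z{\left(7 \left(-2\right) \right)} + M{\left(-7 \right)}\right) 88}{-10932} = \frac{\left(7 \left(-2\right) - 8\right) 88}{-10932} = \left(-14 - 8\right) 88 \left(- \frac{1}{10932}\right) = \left(-22\right) 88 \left(- \frac{1}{10932}\right) = \left(-1936\right) \left(- \frac{1}{10932}\right) = \frac{484}{2733}$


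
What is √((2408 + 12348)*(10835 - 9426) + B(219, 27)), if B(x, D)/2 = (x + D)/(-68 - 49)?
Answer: 2*√7905853722/39 ≈ 4559.7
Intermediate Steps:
B(x, D) = -2*D/117 - 2*x/117 (B(x, D) = 2*((x + D)/(-68 - 49)) = 2*((D + x)/(-117)) = 2*((D + x)*(-1/117)) = 2*(-D/117 - x/117) = -2*D/117 - 2*x/117)
√((2408 + 12348)*(10835 - 9426) + B(219, 27)) = √((2408 + 12348)*(10835 - 9426) + (-2/117*27 - 2/117*219)) = √(14756*1409 + (-6/13 - 146/39)) = √(20791204 - 164/39) = √(810856792/39) = 2*√7905853722/39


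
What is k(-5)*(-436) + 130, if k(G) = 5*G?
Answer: 11030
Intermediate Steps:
k(-5)*(-436) + 130 = (5*(-5))*(-436) + 130 = -25*(-436) + 130 = 10900 + 130 = 11030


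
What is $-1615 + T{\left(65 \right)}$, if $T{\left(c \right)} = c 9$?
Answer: $-1030$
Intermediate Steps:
$T{\left(c \right)} = 9 c$
$-1615 + T{\left(65 \right)} = -1615 + 9 \cdot 65 = -1615 + 585 = -1030$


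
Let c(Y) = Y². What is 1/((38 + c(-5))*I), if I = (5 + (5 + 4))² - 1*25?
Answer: 1/10773 ≈ 9.2825e-5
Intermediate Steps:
I = 171 (I = (5 + 9)² - 25 = 14² - 25 = 196 - 25 = 171)
1/((38 + c(-5))*I) = 1/((38 + (-5)²)*171) = 1/((38 + 25)*171) = 1/(63*171) = 1/10773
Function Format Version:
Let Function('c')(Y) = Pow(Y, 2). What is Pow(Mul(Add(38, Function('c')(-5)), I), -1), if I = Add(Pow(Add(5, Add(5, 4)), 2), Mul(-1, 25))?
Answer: Rational(1, 10773) ≈ 9.2825e-5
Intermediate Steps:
I = 171 (I = Add(Pow(Add(5, 9), 2), -25) = Add(Pow(14, 2), -25) = Add(196, -25) = 171)
Pow(Mul(Add(38, Function('c')(-5)), I), -1) = Pow(Mul(Add(38, Pow(-5, 2)), 171), -1) = Pow(Mul(Add(38, 25), 171), -1) = Pow(Mul(63, 171), -1) = Pow(10773, -1) = Rational(1, 10773)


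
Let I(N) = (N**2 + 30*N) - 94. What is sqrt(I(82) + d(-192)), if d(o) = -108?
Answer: 3*sqrt(998) ≈ 94.773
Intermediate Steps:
I(N) = -94 + N**2 + 30*N
sqrt(I(82) + d(-192)) = sqrt((-94 + 82**2 + 30*82) - 108) = sqrt((-94 + 6724 + 2460) - 108) = sqrt(9090 - 108) = sqrt(8982) = 3*sqrt(998)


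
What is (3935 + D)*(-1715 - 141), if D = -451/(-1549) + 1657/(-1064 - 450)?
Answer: -8562120572768/1172593 ≈ -7.3019e+6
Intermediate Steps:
D = -1883879/2345186 (D = -451*(-1/1549) + 1657/(-1514) = 451/1549 + 1657*(-1/1514) = 451/1549 - 1657/1514 = -1883879/2345186 ≈ -0.80330)
(3935 + D)*(-1715 - 141) = (3935 - 1883879/2345186)*(-1715 - 141) = (9226423031/2345186)*(-1856) = -8562120572768/1172593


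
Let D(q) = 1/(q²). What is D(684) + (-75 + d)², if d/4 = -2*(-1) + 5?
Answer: 1033493905/467856 ≈ 2209.0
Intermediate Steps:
D(q) = q⁻²
d = 28 (d = 4*(-2*(-1) + 5) = 4*(2 + 5) = 4*7 = 28)
D(684) + (-75 + d)² = 684⁻² + (-75 + 28)² = 1/467856 + (-47)² = 1/467856 + 2209 = 1033493905/467856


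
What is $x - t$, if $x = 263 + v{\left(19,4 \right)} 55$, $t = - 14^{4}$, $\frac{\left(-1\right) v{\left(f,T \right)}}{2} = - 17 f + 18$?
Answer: $72229$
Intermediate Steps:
$v{\left(f,T \right)} = -36 + 34 f$ ($v{\left(f,T \right)} = - 2 \left(- 17 f + 18\right) = - 2 \left(18 - 17 f\right) = -36 + 34 f$)
$t = -38416$ ($t = \left(-1\right) 38416 = -38416$)
$x = 33813$ ($x = 263 + \left(-36 + 34 \cdot 19\right) 55 = 263 + \left(-36 + 646\right) 55 = 263 + 610 \cdot 55 = 263 + 33550 = 33813$)
$x - t = 33813 - -38416 = 33813 + 38416 = 72229$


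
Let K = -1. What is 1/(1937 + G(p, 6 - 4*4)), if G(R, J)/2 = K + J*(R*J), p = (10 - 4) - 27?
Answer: -1/2265 ≈ -0.00044150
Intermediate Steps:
p = -21 (p = 6 - 27 = -21)
G(R, J) = -2 + 2*R*J² (G(R, J) = 2*(-1 + J*(R*J)) = 2*(-1 + J*(J*R)) = 2*(-1 + R*J²) = -2 + 2*R*J²)
1/(1937 + G(p, 6 - 4*4)) = 1/(1937 + (-2 + 2*(-21)*(6 - 4*4)²)) = 1/(1937 + (-2 + 2*(-21)*(6 - 16)²)) = 1/(1937 + (-2 + 2*(-21)*(-10)²)) = 1/(1937 + (-2 + 2*(-21)*100)) = 1/(1937 + (-2 - 4200)) = 1/(1937 - 4202) = 1/(-2265) = -1/2265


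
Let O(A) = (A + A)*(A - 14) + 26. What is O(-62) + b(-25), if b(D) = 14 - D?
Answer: 9489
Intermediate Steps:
O(A) = 26 + 2*A*(-14 + A) (O(A) = (2*A)*(-14 + A) + 26 = 2*A*(-14 + A) + 26 = 26 + 2*A*(-14 + A))
O(-62) + b(-25) = (26 - 28*(-62) + 2*(-62)²) + (14 - 1*(-25)) = (26 + 1736 + 2*3844) + (14 + 25) = (26 + 1736 + 7688) + 39 = 9450 + 39 = 9489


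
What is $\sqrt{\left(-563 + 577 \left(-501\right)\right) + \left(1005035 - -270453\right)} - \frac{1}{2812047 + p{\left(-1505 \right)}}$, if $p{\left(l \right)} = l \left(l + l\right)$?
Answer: $- \frac{1}{7342097} + 2 \sqrt{246462} \approx 992.9$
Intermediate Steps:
$p{\left(l \right)} = 2 l^{2}$ ($p{\left(l \right)} = l 2 l = 2 l^{2}$)
$\sqrt{\left(-563 + 577 \left(-501\right)\right) + \left(1005035 - -270453\right)} - \frac{1}{2812047 + p{\left(-1505 \right)}} = \sqrt{\left(-563 + 577 \left(-501\right)\right) + \left(1005035 - -270453\right)} - \frac{1}{2812047 + 2 \left(-1505\right)^{2}} = \sqrt{\left(-563 - 289077\right) + \left(1005035 + 270453\right)} - \frac{1}{2812047 + 2 \cdot 2265025} = \sqrt{-289640 + 1275488} - \frac{1}{2812047 + 4530050} = \sqrt{985848} - \frac{1}{7342097} = 2 \sqrt{246462} - \frac{1}{7342097} = - \frac{1}{7342097} + 2 \sqrt{246462}$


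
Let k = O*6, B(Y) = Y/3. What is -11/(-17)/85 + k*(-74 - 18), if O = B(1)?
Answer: -265869/1445 ≈ -183.99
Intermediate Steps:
B(Y) = Y/3 (B(Y) = Y*(1/3) = Y/3)
O = 1/3 (O = (1/3)*1 = 1/3 ≈ 0.33333)
k = 2 (k = (1/3)*6 = 2)
-11/(-17)/85 + k*(-74 - 18) = -11/(-17)/85 + 2*(-74 - 18) = -11*(-1/17)*(1/85) + 2*(-92) = (11/17)*(1/85) - 184 = 11/1445 - 184 = -265869/1445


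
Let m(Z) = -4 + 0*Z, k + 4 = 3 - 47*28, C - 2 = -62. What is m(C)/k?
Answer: 4/1317 ≈ 0.0030372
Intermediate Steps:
C = -60 (C = 2 - 62 = -60)
k = -1317 (k = -4 + (3 - 47*28) = -4 + (3 - 1316) = -4 - 1313 = -1317)
m(Z) = -4 (m(Z) = -4 + 0 = -4)
m(C)/k = -4/(-1317) = -4*(-1/1317) = 4/1317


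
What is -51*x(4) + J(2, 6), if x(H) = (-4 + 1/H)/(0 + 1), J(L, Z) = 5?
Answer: 785/4 ≈ 196.25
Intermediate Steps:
x(H) = -4 + 1/H (x(H) = (-4 + 1/H)/1 = (-4 + 1/H)*1 = -4 + 1/H)
-51*x(4) + J(2, 6) = -51*(-4 + 1/4) + 5 = -51*(-4 + ¼) + 5 = -51*(-15/4) + 5 = 765/4 + 5 = 785/4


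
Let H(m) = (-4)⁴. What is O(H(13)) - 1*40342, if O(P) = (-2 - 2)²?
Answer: -40326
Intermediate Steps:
H(m) = 256
O(P) = 16 (O(P) = (-4)² = 16)
O(H(13)) - 1*40342 = 16 - 1*40342 = 16 - 40342 = -40326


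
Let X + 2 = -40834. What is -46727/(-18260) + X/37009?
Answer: 983654183/675784340 ≈ 1.4556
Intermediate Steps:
X = -40836 (X = -2 - 40834 = -40836)
-46727/(-18260) + X/37009 = -46727/(-18260) - 40836/37009 = -46727*(-1/18260) - 40836*1/37009 = 46727/18260 - 40836/37009 = 983654183/675784340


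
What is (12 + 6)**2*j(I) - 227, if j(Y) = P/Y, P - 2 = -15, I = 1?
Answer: -4439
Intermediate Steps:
P = -13 (P = 2 - 15 = -13)
j(Y) = -13/Y
(12 + 6)**2*j(I) - 227 = (12 + 6)**2*(-13/1) - 227 = 18**2*(-13*1) - 227 = 324*(-13) - 227 = -4212 - 227 = -4439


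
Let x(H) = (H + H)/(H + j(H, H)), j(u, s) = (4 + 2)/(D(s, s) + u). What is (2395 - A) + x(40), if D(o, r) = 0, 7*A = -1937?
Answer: 15028906/5621 ≈ 2673.7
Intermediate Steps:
A = -1937/7 (A = (⅐)*(-1937) = -1937/7 ≈ -276.71)
j(u, s) = 6/u (j(u, s) = (4 + 2)/(0 + u) = 6/u)
x(H) = 2*H/(H + 6/H) (x(H) = (H + H)/(H + 6/H) = (2*H)/(H + 6/H) = 2*H/(H + 6/H))
(2395 - A) + x(40) = (2395 - 1*(-1937/7)) + 2*40²/(6 + 40²) = (2395 + 1937/7) + 2*1600/(6 + 1600) = 18702/7 + 2*1600/1606 = 18702/7 + 2*1600*(1/1606) = 18702/7 + 1600/803 = 15028906/5621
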